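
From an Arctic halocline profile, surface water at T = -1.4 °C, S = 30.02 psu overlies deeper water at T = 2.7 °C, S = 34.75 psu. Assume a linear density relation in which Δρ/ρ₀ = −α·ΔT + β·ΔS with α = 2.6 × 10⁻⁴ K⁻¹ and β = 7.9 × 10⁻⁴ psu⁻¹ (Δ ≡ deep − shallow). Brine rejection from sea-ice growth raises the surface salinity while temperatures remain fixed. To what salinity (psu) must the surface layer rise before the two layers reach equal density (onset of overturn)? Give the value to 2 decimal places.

33.40 psu

Neutral buoyancy requires −α(T_deep − T_surf) + β(S_deep − S_surf′) = 0.
S_surf′ = S_deep − (α/β)·ΔT = 34.75 − (2.6 × 10⁻⁴/7.9 × 10⁻⁴)·(+4.1) = 33.4006 psu.
Increase required: 33.4006 − 30.02 = 3.3806 psu.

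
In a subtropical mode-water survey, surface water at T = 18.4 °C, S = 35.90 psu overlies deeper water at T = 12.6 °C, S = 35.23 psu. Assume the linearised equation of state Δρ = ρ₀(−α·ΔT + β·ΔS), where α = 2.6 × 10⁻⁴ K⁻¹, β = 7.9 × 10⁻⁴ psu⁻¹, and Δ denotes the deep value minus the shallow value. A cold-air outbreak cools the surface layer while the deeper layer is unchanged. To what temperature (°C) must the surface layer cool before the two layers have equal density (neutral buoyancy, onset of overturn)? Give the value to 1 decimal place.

Neutral buoyancy requires Δρ = 0, i.e. −α(T_deep − T_surf′) + β(S_deep − S_surf) = 0.
T_surf′ = T_deep − (β/α)·ΔS = 12.6 − (7.9 × 10⁻⁴/2.6 × 10⁻⁴)·(-0.67) = 14.636 °C.
Cooling required: 18.4 − (14.636) = 3.764 °C.

14.6 °C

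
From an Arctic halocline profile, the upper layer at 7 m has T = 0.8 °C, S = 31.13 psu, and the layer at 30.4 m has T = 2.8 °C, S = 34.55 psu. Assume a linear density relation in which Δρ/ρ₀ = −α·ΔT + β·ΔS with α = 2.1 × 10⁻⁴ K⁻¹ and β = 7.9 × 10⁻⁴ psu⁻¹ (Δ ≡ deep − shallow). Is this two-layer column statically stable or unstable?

stable

ΔT = 2.8 − 0.8 = +2.0 K and ΔS = 34.55 − 31.13 = +3.42 psu (deep − shallow).
−αΔT = -4.20 × 10⁻⁴; βΔS = 2.7018 × 10⁻³; sum Δρ/ρ₀ = 2.2818 × 10⁻³.
Δρ/ρ₀ > 0, so Δρ > 0: deeper water is denser → statically stable.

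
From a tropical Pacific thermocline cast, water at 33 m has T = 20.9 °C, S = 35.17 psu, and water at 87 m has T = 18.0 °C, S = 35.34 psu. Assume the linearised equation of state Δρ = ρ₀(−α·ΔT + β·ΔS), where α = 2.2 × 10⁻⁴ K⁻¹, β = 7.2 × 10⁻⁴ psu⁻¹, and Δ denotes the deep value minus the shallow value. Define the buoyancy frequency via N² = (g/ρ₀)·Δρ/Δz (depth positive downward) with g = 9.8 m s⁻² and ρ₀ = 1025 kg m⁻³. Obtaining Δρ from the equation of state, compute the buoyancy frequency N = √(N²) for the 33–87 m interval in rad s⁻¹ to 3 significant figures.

ΔT = -2.9 K, ΔS = +0.17 psu (deep − shallow).
Δρ/ρ₀ = −αΔT + βΔS = 6.38 × 10⁻⁴ + 1.224 × 10⁻⁴ = 7.604 × 10⁻⁴, so Δρ ≈ 0.7794 kg m⁻³.
N² = (g/ρ₀)·Δρ/Δz = g·(Δρ/ρ₀)/Δz = 9.8 × 7.604 × 10⁻⁴ / 54 = 1.3800 × 10⁻⁴ s⁻².
N = √(1.3800 × 10⁻⁴) = 0.011747 rad s⁻¹ ≈ 0.0117 rad s⁻¹.

0.0117 rad s⁻¹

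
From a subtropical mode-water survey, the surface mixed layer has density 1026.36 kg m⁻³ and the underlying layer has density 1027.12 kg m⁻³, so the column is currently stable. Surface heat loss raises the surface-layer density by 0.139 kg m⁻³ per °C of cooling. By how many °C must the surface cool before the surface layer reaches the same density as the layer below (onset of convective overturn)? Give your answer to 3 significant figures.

5.47 °C

Density deficit of the surface layer: 1027.12 − 1026.36 = 0.76 kg m⁻³.
Required change = 0.76 / 0.139 = 5.47 °C.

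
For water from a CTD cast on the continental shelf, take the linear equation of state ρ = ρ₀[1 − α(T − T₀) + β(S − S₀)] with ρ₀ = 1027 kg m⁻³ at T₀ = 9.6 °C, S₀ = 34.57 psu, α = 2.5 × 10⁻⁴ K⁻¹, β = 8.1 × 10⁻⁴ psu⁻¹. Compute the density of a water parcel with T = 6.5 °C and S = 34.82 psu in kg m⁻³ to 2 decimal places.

1028.00 kg m⁻³

T − T₀ = -3.1 K, S − S₀ = +0.25 psu.
Bracket = 1 − α·(-3.1) + β·(+0.25) = 1 + (9.775 × 10⁻⁴) = 1.0009775.
ρ = 1027 × 1.0009775 = 1028.00 kg m⁻³.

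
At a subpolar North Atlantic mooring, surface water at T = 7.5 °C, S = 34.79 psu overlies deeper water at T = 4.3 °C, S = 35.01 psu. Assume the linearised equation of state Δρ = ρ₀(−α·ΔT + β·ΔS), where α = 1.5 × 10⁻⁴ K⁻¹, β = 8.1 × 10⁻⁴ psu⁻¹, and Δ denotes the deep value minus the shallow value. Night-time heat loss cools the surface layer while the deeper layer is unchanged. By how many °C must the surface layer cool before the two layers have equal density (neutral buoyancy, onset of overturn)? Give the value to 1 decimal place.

Neutral buoyancy requires Δρ = 0, i.e. −α(T_deep − T_surf′) + β(S_deep − S_surf) = 0.
T_surf′ = T_deep − (β/α)·ΔS = 4.3 − (8.1 × 10⁻⁴/1.5 × 10⁻⁴)·(+0.22) = 3.112 °C.
Cooling required: 7.5 − (3.112) = 4.388 °C.

4.4 °C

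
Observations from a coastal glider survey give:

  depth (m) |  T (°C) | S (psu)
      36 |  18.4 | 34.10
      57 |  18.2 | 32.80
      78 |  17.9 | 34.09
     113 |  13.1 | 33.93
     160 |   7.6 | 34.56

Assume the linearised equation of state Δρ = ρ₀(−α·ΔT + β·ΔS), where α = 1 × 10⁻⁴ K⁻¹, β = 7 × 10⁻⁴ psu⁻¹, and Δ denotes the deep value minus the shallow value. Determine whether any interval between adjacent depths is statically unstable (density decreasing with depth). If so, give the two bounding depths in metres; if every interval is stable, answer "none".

36–57 m

Evaluate Δρ/ρ₀ = −αΔT + βΔS across each adjacent pair:
  36–57 m: −αΔT+βΔS = −(1 × 10⁻⁴)(-0.2)+(7 × 10⁻⁴)(-1.30) = -8.9 × 10⁻⁴ → UNSTABLE
  57–78 m: −αΔT+βΔS = −(1 × 10⁻⁴)(-0.3)+(7 × 10⁻⁴)(+1.29) = 9.3 × 10⁻⁴ → stable
  78–113 m: −αΔT+βΔS = −(1 × 10⁻⁴)(-4.8)+(7 × 10⁻⁴)(-0.16) = 3.7 × 10⁻⁴ → stable
  113–160 m: −αΔT+βΔS = −(1 × 10⁻⁴)(-5.5)+(7 × 10⁻⁴)(+0.63) = 9.9 × 10⁻⁴ → stable
The 36–57 m interval has Δρ < 0: lighter water underlies denser water.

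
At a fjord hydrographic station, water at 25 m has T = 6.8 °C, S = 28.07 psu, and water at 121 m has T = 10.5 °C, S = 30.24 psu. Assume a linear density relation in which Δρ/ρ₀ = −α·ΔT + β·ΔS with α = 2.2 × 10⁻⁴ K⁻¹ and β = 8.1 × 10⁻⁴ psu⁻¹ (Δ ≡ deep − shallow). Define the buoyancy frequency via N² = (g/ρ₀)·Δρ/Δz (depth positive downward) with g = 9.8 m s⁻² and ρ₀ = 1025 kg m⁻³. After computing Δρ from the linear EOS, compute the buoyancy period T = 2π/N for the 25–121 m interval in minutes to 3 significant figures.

10.7 min

ΔT = +3.7 K, ΔS = +2.17 psu (deep − shallow).
Δρ/ρ₀ = −αΔT + βΔS = -8.14 × 10⁻⁴ + 1.7577 × 10⁻³ = 9.437 × 10⁻⁴, so Δρ ≈ 0.9673 kg m⁻³.
N² = (g/ρ₀)·Δρ/Δz = g·(Δρ/ρ₀)/Δz = 9.8 × 9.437 × 10⁻⁴ / 96 = 9.6336 × 10⁻⁵ s⁻².
N = √(9.6336 × 10⁻⁵) = 9.8151 × 10⁻³ rad s⁻¹ → T = 2π/N = 640.15 s = 10.669 min ≈ 10.7 min.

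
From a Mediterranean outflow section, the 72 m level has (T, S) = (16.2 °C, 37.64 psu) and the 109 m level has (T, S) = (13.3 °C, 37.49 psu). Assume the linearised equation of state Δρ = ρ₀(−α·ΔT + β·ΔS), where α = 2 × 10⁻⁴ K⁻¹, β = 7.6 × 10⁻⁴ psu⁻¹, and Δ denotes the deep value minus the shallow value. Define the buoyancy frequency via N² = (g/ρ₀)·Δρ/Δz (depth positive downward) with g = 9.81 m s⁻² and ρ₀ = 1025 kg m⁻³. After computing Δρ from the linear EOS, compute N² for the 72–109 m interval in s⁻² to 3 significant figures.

ΔT = -2.9 K, ΔS = -0.15 psu (deep − shallow).
Δρ/ρ₀ = −αΔT + βΔS = 5.80 × 10⁻⁴ − 1.14 × 10⁻⁴ = 4.66 × 10⁻⁴, so Δρ ≈ 0.4777 kg m⁻³.
N² = (g/ρ₀)·Δρ/Δz = g·(Δρ/ρ₀)/Δz = 9.81 × 4.66 × 10⁻⁴ / 37 = 1.2355 × 10⁻⁴ s⁻² ≈ 1.24 × 10⁻⁴ s⁻².

1.24 × 10⁻⁴ s⁻²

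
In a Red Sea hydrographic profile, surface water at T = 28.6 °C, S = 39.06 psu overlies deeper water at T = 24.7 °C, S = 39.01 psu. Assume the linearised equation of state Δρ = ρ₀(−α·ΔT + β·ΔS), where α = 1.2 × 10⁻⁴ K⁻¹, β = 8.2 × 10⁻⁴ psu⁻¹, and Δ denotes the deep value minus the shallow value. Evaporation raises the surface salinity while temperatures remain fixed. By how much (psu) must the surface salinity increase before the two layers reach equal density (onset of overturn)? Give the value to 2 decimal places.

Neutral buoyancy requires −α(T_deep − T_surf) + β(S_deep − S_surf′) = 0.
S_surf′ = S_deep − (α/β)·ΔT = 39.01 − (1.2 × 10⁻⁴/8.2 × 10⁻⁴)·(-3.9) = 39.5807 psu.
Increase required: 39.5807 − 39.06 = 0.5207 psu.

0.52 psu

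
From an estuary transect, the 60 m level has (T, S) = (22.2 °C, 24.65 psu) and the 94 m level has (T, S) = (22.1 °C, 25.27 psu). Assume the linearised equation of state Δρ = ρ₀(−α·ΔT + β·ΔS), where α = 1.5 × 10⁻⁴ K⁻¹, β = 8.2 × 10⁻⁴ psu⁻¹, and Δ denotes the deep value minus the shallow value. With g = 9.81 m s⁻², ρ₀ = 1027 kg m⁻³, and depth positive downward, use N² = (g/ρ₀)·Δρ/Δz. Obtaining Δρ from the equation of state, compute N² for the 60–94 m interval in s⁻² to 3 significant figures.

1.51 × 10⁻⁴ s⁻²

ΔT = -0.1 K, ΔS = +0.62 psu (deep − shallow).
Δρ/ρ₀ = −αΔT + βΔS = 1.50 × 10⁻⁵ + 5.084 × 10⁻⁴ = 5.234 × 10⁻⁴, so Δρ ≈ 0.5375 kg m⁻³.
N² = (g/ρ₀)·Δρ/Δz = g·(Δρ/ρ₀)/Δz = 9.81 × 5.234 × 10⁻⁴ / 34 = 1.5102 × 10⁻⁴ s⁻² ≈ 1.51 × 10⁻⁴ s⁻².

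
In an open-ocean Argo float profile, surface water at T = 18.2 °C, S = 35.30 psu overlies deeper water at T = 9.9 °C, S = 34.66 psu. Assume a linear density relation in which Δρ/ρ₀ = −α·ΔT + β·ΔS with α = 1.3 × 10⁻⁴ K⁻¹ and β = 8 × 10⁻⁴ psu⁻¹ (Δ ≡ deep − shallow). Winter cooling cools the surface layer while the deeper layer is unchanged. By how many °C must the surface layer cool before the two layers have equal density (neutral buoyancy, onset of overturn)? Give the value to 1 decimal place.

Neutral buoyancy requires Δρ = 0, i.e. −α(T_deep − T_surf′) + β(S_deep − S_surf) = 0.
T_surf′ = T_deep − (β/α)·ΔS = 9.9 − (8 × 10⁻⁴/1.3 × 10⁻⁴)·(-0.64) = 13.838 °C.
Cooling required: 18.2 − (13.838) = 4.362 °C.

4.4 °C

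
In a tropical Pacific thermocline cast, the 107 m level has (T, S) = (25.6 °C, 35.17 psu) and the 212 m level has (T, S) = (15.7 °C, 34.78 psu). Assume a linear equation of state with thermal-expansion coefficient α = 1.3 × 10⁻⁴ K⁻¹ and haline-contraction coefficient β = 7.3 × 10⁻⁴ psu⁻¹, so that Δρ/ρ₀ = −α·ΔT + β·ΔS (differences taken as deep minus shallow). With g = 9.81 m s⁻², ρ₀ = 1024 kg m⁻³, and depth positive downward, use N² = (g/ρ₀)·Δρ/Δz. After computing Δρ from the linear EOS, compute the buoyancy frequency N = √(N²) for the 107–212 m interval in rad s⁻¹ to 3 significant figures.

ΔT = -9.9 K, ΔS = -0.39 psu (deep − shallow).
Δρ/ρ₀ = −αΔT + βΔS = 1.287 × 10⁻³ − 2.847 × 10⁻⁴ = 1.0023 × 10⁻³, so Δρ ≈ 1.026 kg m⁻³.
N² = (g/ρ₀)·Δρ/Δz = g·(Δρ/ρ₀)/Δz = 9.81 × 1.0023 × 10⁻³ / 105 = 9.3643 × 10⁻⁵ s⁻².
N = √(9.3643 × 10⁻⁵) = 9.6769 × 10⁻³ rad s⁻¹ ≈ 9.68 × 10⁻³ rad s⁻¹.

9.68 × 10⁻³ rad s⁻¹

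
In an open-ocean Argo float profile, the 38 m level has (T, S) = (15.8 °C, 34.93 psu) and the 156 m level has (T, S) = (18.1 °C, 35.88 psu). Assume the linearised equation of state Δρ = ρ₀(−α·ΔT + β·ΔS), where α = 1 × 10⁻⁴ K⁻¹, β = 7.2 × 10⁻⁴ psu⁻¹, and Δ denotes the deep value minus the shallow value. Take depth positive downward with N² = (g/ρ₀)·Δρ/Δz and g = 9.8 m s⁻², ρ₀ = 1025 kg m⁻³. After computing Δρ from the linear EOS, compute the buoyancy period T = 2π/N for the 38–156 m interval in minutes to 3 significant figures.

ΔT = +2.3 K, ΔS = +0.95 psu (deep − shallow).
Δρ/ρ₀ = −αΔT + βΔS = -2.30 × 10⁻⁴ + 6.84 × 10⁻⁴ = 4.54 × 10⁻⁴, so Δρ ≈ 0.4654 kg m⁻³.
N² = (g/ρ₀)·Δρ/Δz = g·(Δρ/ρ₀)/Δz = 9.8 × 4.54 × 10⁻⁴ / 118 = 3.7705 × 10⁻⁵ s⁻².
N = √(3.7705 × 10⁻⁵) = 6.1404 × 10⁻³ rad s⁻¹ → T = 2π/N = 1.0233 × 10³ s = 17.055 min ≈ 17.1 min.

17.1 min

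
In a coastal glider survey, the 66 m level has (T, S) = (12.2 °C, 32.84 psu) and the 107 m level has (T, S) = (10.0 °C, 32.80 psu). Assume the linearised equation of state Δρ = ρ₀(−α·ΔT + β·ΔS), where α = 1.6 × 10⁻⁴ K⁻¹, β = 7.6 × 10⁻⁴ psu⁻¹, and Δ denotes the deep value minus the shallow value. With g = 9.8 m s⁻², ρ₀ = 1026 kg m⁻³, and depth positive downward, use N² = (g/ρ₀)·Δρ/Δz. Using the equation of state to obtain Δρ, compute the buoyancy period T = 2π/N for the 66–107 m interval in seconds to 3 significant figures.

717 s

ΔT = -2.2 K, ΔS = -0.04 psu (deep − shallow).
Δρ/ρ₀ = −αΔT + βΔS = 3.52 × 10⁻⁴ − 3.04 × 10⁻⁵ = 3.216 × 10⁻⁴, so Δρ ≈ 0.3300 kg m⁻³.
N² = (g/ρ₀)·Δρ/Δz = g·(Δρ/ρ₀)/Δz = 9.8 × 3.216 × 10⁻⁴ / 41 = 7.6870 × 10⁻⁵ s⁻².
N = √(7.6870 × 10⁻⁵) = 8.7676 × 10⁻³ rad s⁻¹ → T = 2π/N = 716.64 s ≈ 717 s.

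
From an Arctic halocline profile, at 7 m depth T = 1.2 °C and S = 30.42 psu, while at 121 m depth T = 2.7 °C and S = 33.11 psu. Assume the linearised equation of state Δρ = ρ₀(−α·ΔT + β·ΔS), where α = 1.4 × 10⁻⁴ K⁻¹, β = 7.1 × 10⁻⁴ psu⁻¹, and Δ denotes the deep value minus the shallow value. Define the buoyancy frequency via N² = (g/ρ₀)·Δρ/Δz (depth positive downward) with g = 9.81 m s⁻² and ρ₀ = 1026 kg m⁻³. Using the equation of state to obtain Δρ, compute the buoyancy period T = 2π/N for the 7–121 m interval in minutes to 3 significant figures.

8.66 min

ΔT = +1.5 K, ΔS = +2.69 psu (deep − shallow).
Δρ/ρ₀ = −αΔT + βΔS = -2.10 × 10⁻⁴ + 1.9099 × 10⁻³ = 1.6999 × 10⁻³, so Δρ ≈ 1.744 kg m⁻³.
N² = (g/ρ₀)·Δρ/Δz = g·(Δρ/ρ₀)/Δz = 9.81 × 1.6999 × 10⁻³ / 114 = 1.4628 × 10⁻⁴ s⁻².
N = √(1.4628 × 10⁻⁴) = 0.012095 rad s⁻¹ → T = 2π/N = 519.49 s = 8.6582 min ≈ 8.66 min.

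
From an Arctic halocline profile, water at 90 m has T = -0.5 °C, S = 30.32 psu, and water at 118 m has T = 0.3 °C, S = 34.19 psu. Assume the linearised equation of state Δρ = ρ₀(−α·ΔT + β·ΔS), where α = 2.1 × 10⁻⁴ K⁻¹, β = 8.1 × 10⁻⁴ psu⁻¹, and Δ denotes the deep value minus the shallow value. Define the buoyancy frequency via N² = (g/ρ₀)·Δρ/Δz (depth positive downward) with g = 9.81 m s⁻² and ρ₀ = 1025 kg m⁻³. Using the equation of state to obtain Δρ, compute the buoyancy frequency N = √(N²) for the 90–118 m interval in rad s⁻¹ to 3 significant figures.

ΔT = +0.8 K, ΔS = +3.87 psu (deep − shallow).
Δρ/ρ₀ = −αΔT + βΔS = -1.68 × 10⁻⁴ + 3.1347 × 10⁻³ = 2.9667 × 10⁻³, so Δρ ≈ 3.041 kg m⁻³.
N² = (g/ρ₀)·Δρ/Δz = g·(Δρ/ρ₀)/Δz = 9.81 × 2.9667 × 10⁻³ / 28 = 1.0394 × 10⁻³ s⁻².
N = √(1.0394 × 10⁻³) = 0.032240 rad s⁻¹ ≈ 0.0322 rad s⁻¹.

0.0322 rad s⁻¹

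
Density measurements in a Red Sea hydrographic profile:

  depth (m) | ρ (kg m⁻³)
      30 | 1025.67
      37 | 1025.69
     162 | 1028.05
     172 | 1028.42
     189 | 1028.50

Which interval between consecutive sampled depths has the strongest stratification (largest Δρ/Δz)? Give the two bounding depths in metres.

Compute the density gradient over each adjacent pair:
  30–37 m: Δρ/Δz = 0.02/7 = 2.9 × 10⁻³ kg m⁻⁴
  37–162 m: Δρ/Δz = 2.36/125 = 0.019 kg m⁻⁴
  162–172 m: Δρ/Δz = 0.37/10 = 0.037 kg m⁻⁴
  172–189 m: Δρ/Δz = 0.08/17 = 4.7 × 10⁻³ kg m⁻⁴
The largest gradient is in the 162–172 m interval — the pycnocline.

162–172 m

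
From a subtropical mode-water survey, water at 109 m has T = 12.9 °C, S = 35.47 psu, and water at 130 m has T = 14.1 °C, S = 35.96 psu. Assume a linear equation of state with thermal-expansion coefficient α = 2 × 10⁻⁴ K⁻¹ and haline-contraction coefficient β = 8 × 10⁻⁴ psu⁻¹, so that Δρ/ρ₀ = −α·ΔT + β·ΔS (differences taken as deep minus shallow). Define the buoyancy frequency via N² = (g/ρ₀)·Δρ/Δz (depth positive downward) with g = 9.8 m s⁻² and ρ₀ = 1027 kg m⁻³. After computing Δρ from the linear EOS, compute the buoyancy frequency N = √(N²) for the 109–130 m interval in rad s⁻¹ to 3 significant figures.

ΔT = +1.2 K, ΔS = +0.49 psu (deep − shallow).
Δρ/ρ₀ = −αΔT + βΔS = -2.40 × 10⁻⁴ + 3.92 × 10⁻⁴ = 1.52 × 10⁻⁴, so Δρ ≈ 0.1561 kg m⁻³.
N² = (g/ρ₀)·Δρ/Δz = g·(Δρ/ρ₀)/Δz = 9.8 × 1.52 × 10⁻⁴ / 21 = 7.0933 × 10⁻⁵ s⁻².
N = √(7.0933 × 10⁻⁵) = 8.4222 × 10⁻³ rad s⁻¹ ≈ 8.42 × 10⁻³ rad s⁻¹.

8.42 × 10⁻³ rad s⁻¹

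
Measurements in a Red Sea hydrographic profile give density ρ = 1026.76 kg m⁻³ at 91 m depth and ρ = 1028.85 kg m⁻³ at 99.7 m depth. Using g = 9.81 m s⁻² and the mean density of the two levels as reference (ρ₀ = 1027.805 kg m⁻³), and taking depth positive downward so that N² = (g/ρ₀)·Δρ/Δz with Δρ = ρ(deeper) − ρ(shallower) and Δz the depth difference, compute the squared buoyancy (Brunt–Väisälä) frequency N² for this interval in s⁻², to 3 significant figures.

Δρ = 1028.85 − 1026.76 = 2.09 kg m⁻³ over Δz = 99.7 − 91 = 8.7 m.
N² = (9.81/1027.805) × (2.09/8.7) = 2.2929 × 10⁻³ s⁻² ≈ 2.29 × 10⁻³ s⁻².
A positive N² confirms static stability across the interval.

2.29 × 10⁻³ s⁻²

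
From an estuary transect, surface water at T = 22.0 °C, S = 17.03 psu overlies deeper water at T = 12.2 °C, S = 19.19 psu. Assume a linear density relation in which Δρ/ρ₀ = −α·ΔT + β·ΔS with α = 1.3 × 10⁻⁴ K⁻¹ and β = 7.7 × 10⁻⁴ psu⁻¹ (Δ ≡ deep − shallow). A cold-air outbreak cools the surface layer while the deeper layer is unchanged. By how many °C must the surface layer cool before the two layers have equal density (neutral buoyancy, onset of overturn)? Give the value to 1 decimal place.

Neutral buoyancy requires Δρ = 0, i.e. −α(T_deep − T_surf′) + β(S_deep − S_surf) = 0.
T_surf′ = T_deep − (β/α)·ΔS = 12.2 − (7.7 × 10⁻⁴/1.3 × 10⁻⁴)·(+2.16) = -0.594 °C.
Cooling required: 22.0 − (-0.594) = 22.594 °C.

22.6 °C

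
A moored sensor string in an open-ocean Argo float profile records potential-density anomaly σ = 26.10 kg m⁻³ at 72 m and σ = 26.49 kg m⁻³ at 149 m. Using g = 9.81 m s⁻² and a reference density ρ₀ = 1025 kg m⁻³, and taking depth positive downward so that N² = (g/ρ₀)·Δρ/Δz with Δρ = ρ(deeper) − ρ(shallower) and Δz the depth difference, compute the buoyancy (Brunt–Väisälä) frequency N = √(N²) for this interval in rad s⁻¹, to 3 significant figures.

Δρ = 1026.49 − 1026.10 = 0.39 kg m⁻³ over Δz = 149 − 72 = 77 m.
N² = (9.81/1025) × (0.39/77) = 4.8475 × 10⁻⁵ s⁻².
N = √(4.8475 × 10⁻⁵) = 6.9624 × 10⁻³ rad s⁻¹ ≈ 6.96 × 10⁻³ rad s⁻¹.

6.96 × 10⁻³ rad s⁻¹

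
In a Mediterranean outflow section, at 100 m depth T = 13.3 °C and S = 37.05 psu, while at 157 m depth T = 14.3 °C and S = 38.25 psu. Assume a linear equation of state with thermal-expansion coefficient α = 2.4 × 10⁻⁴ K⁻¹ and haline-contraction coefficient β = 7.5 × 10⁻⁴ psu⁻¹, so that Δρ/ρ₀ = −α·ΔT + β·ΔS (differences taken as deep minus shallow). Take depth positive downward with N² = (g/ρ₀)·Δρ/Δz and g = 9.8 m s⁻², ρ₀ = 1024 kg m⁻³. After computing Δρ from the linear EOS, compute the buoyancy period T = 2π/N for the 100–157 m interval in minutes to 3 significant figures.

9.83 min

ΔT = +1.0 K, ΔS = +1.20 psu (deep − shallow).
Δρ/ρ₀ = −αΔT + βΔS = -2.40 × 10⁻⁴ + 9.00 × 10⁻⁴ = 6.60 × 10⁻⁴, so Δρ ≈ 0.6758 kg m⁻³.
N² = (g/ρ₀)·Δρ/Δz = g·(Δρ/ρ₀)/Δz = 9.8 × 6.60 × 10⁻⁴ / 57 = 1.1347 × 10⁻⁴ s⁻².
N = √(1.1347 × 10⁻⁴) = 0.010652 rad s⁻¹ → T = 2π/N = 589.86 s = 9.8310 min ≈ 9.83 min.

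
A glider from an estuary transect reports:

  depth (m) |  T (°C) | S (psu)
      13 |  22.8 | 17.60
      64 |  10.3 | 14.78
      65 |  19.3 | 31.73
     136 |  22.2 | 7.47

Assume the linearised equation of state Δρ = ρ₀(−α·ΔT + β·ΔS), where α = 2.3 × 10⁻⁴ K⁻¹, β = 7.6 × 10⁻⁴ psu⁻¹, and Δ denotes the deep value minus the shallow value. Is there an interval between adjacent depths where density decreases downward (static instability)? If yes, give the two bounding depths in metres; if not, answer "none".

65–136 m

Evaluate Δρ/ρ₀ = −αΔT + βΔS across each adjacent pair:
  13–64 m: −αΔT+βΔS = −(2.3 × 10⁻⁴)(-12.5)+(7.6 × 10⁻⁴)(-2.82) = 7.3 × 10⁻⁴ → stable
  64–65 m: −αΔT+βΔS = −(2.3 × 10⁻⁴)(+9.0)+(7.6 × 10⁻⁴)(+16.95) = 0.011 → stable
  65–136 m: −αΔT+βΔS = −(2.3 × 10⁻⁴)(+2.9)+(7.6 × 10⁻⁴)(-24.26) = -0.019 → UNSTABLE
The 65–136 m interval has Δρ < 0: lighter water underlies denser water.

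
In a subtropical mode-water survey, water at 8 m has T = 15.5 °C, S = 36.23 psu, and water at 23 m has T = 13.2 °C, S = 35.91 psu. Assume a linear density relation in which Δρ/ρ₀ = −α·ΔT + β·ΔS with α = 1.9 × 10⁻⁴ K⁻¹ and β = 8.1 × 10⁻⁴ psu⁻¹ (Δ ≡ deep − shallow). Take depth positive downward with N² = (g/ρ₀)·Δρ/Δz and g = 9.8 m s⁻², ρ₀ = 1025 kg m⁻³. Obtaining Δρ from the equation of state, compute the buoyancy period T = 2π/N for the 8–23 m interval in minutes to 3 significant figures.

9.72 min

ΔT = -2.3 K, ΔS = -0.32 psu (deep − shallow).
Δρ/ρ₀ = −αΔT + βΔS = 4.37 × 10⁻⁴ − 2.592 × 10⁻⁴ = 1.778 × 10⁻⁴, so Δρ ≈ 0.1822 kg m⁻³.
N² = (g/ρ₀)·Δρ/Δz = g·(Δρ/ρ₀)/Δz = 9.8 × 1.778 × 10⁻⁴ / 15 = 1.1616 × 10⁻⁴ s⁻².
N = √(1.1616 × 10⁻⁴) = 0.010778 rad s⁻¹ → T = 2π/N = 582.96 s = 9.7160 min ≈ 9.72 min.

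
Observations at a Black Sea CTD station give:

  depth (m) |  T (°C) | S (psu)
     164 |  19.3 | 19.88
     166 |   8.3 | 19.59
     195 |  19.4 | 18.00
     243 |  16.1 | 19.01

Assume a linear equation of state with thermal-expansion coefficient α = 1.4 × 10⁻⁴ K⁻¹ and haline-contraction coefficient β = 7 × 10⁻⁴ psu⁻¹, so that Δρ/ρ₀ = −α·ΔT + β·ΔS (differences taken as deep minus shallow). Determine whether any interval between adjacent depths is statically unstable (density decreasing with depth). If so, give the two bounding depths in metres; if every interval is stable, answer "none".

Evaluate Δρ/ρ₀ = −αΔT + βΔS across each adjacent pair:
  164–166 m: −αΔT+βΔS = −(1.4 × 10⁻⁴)(-11.0)+(7 × 10⁻⁴)(-0.29) = 1.3 × 10⁻³ → stable
  166–195 m: −αΔT+βΔS = −(1.4 × 10⁻⁴)(+11.1)+(7 × 10⁻⁴)(-1.59) = -2.7 × 10⁻³ → UNSTABLE
  195–243 m: −αΔT+βΔS = −(1.4 × 10⁻⁴)(-3.3)+(7 × 10⁻⁴)(+1.01) = 1.2 × 10⁻³ → stable
The 166–195 m interval has Δρ < 0: lighter water underlies denser water.

166–195 m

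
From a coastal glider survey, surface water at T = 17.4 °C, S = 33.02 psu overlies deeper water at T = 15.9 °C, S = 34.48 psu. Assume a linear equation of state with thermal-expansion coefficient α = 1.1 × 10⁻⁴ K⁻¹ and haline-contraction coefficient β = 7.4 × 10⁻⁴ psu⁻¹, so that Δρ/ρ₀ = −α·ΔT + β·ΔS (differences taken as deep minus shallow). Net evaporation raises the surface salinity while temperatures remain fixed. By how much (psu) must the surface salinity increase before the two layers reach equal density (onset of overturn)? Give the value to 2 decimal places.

1.68 psu

Neutral buoyancy requires −α(T_deep − T_surf) + β(S_deep − S_surf′) = 0.
S_surf′ = S_deep − (α/β)·ΔT = 34.48 − (1.1 × 10⁻⁴/7.4 × 10⁻⁴)·(-1.5) = 34.7030 psu.
Increase required: 34.7030 − 33.02 = 1.6830 psu.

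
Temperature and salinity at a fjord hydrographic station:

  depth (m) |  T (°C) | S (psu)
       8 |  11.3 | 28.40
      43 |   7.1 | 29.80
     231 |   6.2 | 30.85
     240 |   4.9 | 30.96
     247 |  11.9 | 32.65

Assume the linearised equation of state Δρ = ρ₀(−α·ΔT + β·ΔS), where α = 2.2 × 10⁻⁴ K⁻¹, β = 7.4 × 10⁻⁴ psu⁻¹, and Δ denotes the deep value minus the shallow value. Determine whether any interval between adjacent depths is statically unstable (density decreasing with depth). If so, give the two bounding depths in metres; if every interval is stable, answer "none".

240–247 m

Evaluate Δρ/ρ₀ = −αΔT + βΔS across each adjacent pair:
  8–43 m: −αΔT+βΔS = −(2.2 × 10⁻⁴)(-4.2)+(7.4 × 10⁻⁴)(+1.40) = 2.0 × 10⁻³ → stable
  43–231 m: −αΔT+βΔS = −(2.2 × 10⁻⁴)(-0.9)+(7.4 × 10⁻⁴)(+1.05) = 9.8 × 10⁻⁴ → stable
  231–240 m: −αΔT+βΔS = −(2.2 × 10⁻⁴)(-1.3)+(7.4 × 10⁻⁴)(+0.11) = 3.7 × 10⁻⁴ → stable
  240–247 m: −αΔT+βΔS = −(2.2 × 10⁻⁴)(+7.0)+(7.4 × 10⁻⁴)(+1.69) = -2.9 × 10⁻⁴ → UNSTABLE
The 240–247 m interval has Δρ < 0: lighter water underlies denser water.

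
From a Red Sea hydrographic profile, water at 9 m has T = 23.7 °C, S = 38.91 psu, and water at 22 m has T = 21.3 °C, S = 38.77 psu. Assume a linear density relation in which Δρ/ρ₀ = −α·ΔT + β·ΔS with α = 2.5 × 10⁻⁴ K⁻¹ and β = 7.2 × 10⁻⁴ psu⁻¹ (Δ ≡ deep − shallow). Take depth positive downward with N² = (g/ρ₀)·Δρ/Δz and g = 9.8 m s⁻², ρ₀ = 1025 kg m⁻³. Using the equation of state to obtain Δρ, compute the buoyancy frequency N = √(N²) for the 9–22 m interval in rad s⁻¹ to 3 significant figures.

ΔT = -2.4 K, ΔS = -0.14 psu (deep − shallow).
Δρ/ρ₀ = −αΔT + βΔS = 6.00 × 10⁻⁴ − 1.008 × 10⁻⁴ = 4.992 × 10⁻⁴, so Δρ ≈ 0.5117 kg m⁻³.
N² = (g/ρ₀)·Δρ/Δz = g·(Δρ/ρ₀)/Δz = 9.8 × 4.992 × 10⁻⁴ / 13 = 3.7632 × 10⁻⁴ s⁻².
N = √(3.7632 × 10⁻⁴) = 0.019399 rad s⁻¹ ≈ 0.0194 rad s⁻¹.

0.0194 rad s⁻¹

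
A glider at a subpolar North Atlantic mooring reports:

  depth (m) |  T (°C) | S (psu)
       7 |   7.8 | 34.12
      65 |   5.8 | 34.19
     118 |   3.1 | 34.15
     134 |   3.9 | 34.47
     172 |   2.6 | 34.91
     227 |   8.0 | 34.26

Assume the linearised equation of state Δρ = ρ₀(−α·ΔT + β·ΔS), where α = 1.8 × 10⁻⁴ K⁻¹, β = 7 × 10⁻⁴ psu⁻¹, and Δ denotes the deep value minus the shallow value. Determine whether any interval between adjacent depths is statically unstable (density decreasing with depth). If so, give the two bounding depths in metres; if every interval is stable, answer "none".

Evaluate Δρ/ρ₀ = −αΔT + βΔS across each adjacent pair:
  7–65 m: −αΔT+βΔS = −(1.8 × 10⁻⁴)(-2.0)+(7 × 10⁻⁴)(+0.07) = 4.1 × 10⁻⁴ → stable
  65–118 m: −αΔT+βΔS = −(1.8 × 10⁻⁴)(-2.7)+(7 × 10⁻⁴)(-0.04) = 4.6 × 10⁻⁴ → stable
  118–134 m: −αΔT+βΔS = −(1.8 × 10⁻⁴)(+0.8)+(7 × 10⁻⁴)(+0.32) = 8.0 × 10⁻⁵ → stable
  134–172 m: −αΔT+βΔS = −(1.8 × 10⁻⁴)(-1.3)+(7 × 10⁻⁴)(+0.44) = 5.4 × 10⁻⁴ → stable
  172–227 m: −αΔT+βΔS = −(1.8 × 10⁻⁴)(+5.4)+(7 × 10⁻⁴)(-0.65) = -1.4 × 10⁻³ → UNSTABLE
The 172–227 m interval has Δρ < 0: lighter water underlies denser water.

172–227 m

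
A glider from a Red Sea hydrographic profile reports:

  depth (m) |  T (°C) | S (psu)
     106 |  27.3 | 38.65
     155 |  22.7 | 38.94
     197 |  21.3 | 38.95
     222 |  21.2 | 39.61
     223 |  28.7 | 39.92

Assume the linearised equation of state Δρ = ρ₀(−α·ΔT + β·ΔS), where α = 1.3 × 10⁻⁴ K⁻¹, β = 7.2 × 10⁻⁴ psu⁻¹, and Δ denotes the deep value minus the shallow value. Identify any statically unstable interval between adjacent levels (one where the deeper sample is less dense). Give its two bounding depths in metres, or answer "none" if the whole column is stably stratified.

222–223 m

Evaluate Δρ/ρ₀ = −αΔT + βΔS across each adjacent pair:
  106–155 m: −αΔT+βΔS = −(1.3 × 10⁻⁴)(-4.6)+(7.2 × 10⁻⁴)(+0.29) = 8.1 × 10⁻⁴ → stable
  155–197 m: −αΔT+βΔS = −(1.3 × 10⁻⁴)(-1.4)+(7.2 × 10⁻⁴)(+0.01) = 1.9 × 10⁻⁴ → stable
  197–222 m: −αΔT+βΔS = −(1.3 × 10⁻⁴)(-0.1)+(7.2 × 10⁻⁴)(+0.66) = 4.9 × 10⁻⁴ → stable
  222–223 m: −αΔT+βΔS = −(1.3 × 10⁻⁴)(+7.5)+(7.2 × 10⁻⁴)(+0.31) = -7.5 × 10⁻⁴ → UNSTABLE
The 222–223 m interval has Δρ < 0: lighter water underlies denser water.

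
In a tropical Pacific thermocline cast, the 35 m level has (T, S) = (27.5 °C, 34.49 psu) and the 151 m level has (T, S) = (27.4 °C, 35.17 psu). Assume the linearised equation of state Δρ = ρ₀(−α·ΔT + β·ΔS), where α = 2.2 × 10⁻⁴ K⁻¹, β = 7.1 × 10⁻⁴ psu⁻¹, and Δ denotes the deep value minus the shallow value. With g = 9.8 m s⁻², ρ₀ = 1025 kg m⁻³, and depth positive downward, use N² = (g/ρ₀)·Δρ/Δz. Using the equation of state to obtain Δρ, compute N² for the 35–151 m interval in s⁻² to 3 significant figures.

ΔT = -0.1 K, ΔS = +0.68 psu (deep − shallow).
Δρ/ρ₀ = −αΔT + βΔS = 2.20 × 10⁻⁵ + 4.828 × 10⁻⁴ = 5.048 × 10⁻⁴, so Δρ ≈ 0.5174 kg m⁻³.
N² = (g/ρ₀)·Δρ/Δz = g·(Δρ/ρ₀)/Δz = 9.8 × 5.048 × 10⁻⁴ / 116 = 4.2647 × 10⁻⁵ s⁻² ≈ 4.26 × 10⁻⁵ s⁻².

4.26 × 10⁻⁵ s⁻²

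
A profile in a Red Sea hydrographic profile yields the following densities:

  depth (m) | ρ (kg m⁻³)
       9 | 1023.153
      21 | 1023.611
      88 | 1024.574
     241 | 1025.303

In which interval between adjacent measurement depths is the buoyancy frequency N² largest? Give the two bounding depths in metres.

9–21 m

Compute the density gradient over each adjacent pair:
  9–21 m: Δρ/Δz = 0.458/12 = 0.038 kg m⁻⁴
  21–88 m: Δρ/Δz = 0.963/67 = 0.014 kg m⁻⁴
  88–241 m: Δρ/Δz = 0.729/153 = 4.8 × 10⁻³ kg m⁻⁴
The largest gradient is in the 9–21 m interval — the pycnocline.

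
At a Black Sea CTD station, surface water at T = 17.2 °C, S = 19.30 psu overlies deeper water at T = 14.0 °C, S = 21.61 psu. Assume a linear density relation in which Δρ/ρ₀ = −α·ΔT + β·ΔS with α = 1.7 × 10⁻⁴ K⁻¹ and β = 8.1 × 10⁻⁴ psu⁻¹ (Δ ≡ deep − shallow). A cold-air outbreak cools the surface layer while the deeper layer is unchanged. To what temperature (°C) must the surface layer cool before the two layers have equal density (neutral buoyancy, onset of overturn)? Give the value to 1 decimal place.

3.0 °C

Neutral buoyancy requires Δρ = 0, i.e. −α(T_deep − T_surf′) + β(S_deep − S_surf) = 0.
T_surf′ = T_deep − (β/α)·ΔS = 14.0 − (8.1 × 10⁻⁴/1.7 × 10⁻⁴)·(+2.31) = 2.994 °C.
Cooling required: 17.2 − (2.994) = 14.206 °C.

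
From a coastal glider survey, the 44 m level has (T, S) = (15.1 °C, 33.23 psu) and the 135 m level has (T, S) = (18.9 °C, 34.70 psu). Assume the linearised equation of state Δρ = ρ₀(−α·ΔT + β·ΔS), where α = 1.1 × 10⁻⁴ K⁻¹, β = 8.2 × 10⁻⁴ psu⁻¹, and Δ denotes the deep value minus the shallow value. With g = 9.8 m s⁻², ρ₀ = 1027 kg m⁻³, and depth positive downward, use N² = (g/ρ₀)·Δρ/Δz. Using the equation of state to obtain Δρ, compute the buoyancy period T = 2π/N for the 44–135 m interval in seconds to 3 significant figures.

682 s

ΔT = +3.8 K, ΔS = +1.47 psu (deep − shallow).
Δρ/ρ₀ = −αΔT + βΔS = -4.18 × 10⁻⁴ + 1.2054 × 10⁻³ = 7.874 × 10⁻⁴, so Δρ ≈ 0.8087 kg m⁻³.
N² = (g/ρ₀)·Δρ/Δz = g·(Δρ/ρ₀)/Δz = 9.8 × 7.874 × 10⁻⁴ / 91 = 8.4797 × 10⁻⁵ s⁻².
N = √(8.4797 × 10⁻⁵) = 9.2085 × 10⁻³ rad s⁻¹ → T = 2π/N = 682.32 s ≈ 682 s.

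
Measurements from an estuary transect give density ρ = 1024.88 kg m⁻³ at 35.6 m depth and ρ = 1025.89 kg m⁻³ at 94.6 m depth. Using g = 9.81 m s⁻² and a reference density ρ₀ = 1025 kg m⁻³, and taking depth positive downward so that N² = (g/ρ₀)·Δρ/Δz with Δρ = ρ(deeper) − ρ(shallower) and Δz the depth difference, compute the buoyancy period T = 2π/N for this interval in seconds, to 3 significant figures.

491 s

Δρ = 1025.89 − 1024.88 = 1.01 kg m⁻³ over Δz = 94.6 − 35.6 = 59 m.
N² = (9.81/1025) × (1.01/59) = 1.6384 × 10⁻⁴ s⁻².
N = √(1.6384 × 10⁻⁴) = 0.012800 rad s⁻¹, so T = 2π/N = 490.87 s ≈ 491 s.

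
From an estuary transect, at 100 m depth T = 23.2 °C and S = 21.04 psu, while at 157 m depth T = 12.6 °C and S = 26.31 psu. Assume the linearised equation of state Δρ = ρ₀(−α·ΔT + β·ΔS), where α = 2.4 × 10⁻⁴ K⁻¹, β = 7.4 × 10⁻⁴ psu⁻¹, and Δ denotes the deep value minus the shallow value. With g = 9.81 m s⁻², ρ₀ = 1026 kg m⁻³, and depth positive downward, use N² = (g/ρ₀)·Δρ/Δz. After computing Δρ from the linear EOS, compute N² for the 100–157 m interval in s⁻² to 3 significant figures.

ΔT = -10.6 K, ΔS = +5.27 psu (deep − shallow).
Δρ/ρ₀ = −αΔT + βΔS = 2.544 × 10⁻³ + 3.8998 × 10⁻³ = 6.4438 × 10⁻³, so Δρ ≈ 6.611 kg m⁻³.
N² = (g/ρ₀)·Δρ/Δz = g·(Δρ/ρ₀)/Δz = 9.81 × 6.4438 × 10⁻³ / 57 = 1.1090 × 10⁻³ s⁻² ≈ 1.11 × 10⁻³ s⁻².

1.11 × 10⁻³ s⁻²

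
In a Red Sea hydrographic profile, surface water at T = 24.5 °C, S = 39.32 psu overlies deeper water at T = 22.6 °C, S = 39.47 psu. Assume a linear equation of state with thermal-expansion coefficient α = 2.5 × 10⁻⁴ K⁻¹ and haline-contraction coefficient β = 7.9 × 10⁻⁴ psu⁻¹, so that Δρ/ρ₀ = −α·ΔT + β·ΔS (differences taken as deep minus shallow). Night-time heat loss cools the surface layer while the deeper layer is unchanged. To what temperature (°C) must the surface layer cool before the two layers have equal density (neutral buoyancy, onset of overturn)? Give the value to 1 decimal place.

22.1 °C

Neutral buoyancy requires Δρ = 0, i.e. −α(T_deep − T_surf′) + β(S_deep − S_surf) = 0.
T_surf′ = T_deep − (β/α)·ΔS = 22.6 − (7.9 × 10⁻⁴/2.5 × 10⁻⁴)·(+0.15) = 22.126 °C.
Cooling required: 24.5 − (22.126) = 2.374 °C.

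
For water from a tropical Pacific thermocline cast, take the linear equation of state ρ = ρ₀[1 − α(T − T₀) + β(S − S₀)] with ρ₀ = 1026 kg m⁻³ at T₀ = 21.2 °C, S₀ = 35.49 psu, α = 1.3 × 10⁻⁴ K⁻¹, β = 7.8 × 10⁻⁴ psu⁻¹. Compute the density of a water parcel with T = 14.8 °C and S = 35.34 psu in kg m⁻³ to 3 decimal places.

T − T₀ = -6.4 K, S − S₀ = -0.15 psu.
Bracket = 1 − α·(-6.4) + β·(-0.15) = 1 + (7.15 × 10⁻⁴) = 1.0007150.
ρ = 1026 × 1.0007150 = 1026.734 kg m⁻³.

1026.734 kg m⁻³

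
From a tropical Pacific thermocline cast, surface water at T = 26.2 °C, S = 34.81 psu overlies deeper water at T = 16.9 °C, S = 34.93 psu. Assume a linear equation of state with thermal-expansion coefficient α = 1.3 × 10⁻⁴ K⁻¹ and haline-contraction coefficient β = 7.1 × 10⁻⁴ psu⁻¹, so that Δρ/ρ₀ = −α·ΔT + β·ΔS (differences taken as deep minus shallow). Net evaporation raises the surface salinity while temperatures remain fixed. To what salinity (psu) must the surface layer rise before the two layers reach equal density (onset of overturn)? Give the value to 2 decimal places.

Neutral buoyancy requires −α(T_deep − T_surf) + β(S_deep − S_surf′) = 0.
S_surf′ = S_deep − (α/β)·ΔT = 34.93 − (1.3 × 10⁻⁴/7.1 × 10⁻⁴)·(-9.3) = 36.6328 psu.
Increase required: 36.6328 − 34.81 = 1.8228 psu.

36.63 psu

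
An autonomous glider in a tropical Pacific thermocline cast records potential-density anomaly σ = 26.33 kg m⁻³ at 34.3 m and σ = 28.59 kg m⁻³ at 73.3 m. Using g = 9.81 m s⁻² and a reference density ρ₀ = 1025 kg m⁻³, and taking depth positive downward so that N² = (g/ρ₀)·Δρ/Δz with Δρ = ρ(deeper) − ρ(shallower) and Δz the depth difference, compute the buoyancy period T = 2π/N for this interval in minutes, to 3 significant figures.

4.45 min

Δρ = 1028.59 − 1026.33 = 2.26 kg m⁻³ over Δz = 73.3 − 34.3 = 39 m.
N² = (9.81/1025) × (2.26/39) = 5.5461 × 10⁻⁴ s⁻².
N = √(5.5461 × 10⁻⁴) = 0.023550 rad s⁻¹, so T = 2π/N = 266.80 s = 4.4467 min ≈ 4.45 min.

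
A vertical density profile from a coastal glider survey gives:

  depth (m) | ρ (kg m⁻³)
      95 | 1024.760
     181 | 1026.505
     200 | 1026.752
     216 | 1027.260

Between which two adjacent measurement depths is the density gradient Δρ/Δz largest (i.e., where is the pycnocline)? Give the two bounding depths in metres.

Compute the density gradient over each adjacent pair:
  95–181 m: Δρ/Δz = 1.745/86 = 0.020 kg m⁻⁴
  181–200 m: Δρ/Δz = 0.247/19 = 0.013 kg m⁻⁴
  200–216 m: Δρ/Δz = 0.508/16 = 0.032 kg m⁻⁴
The largest gradient is in the 200–216 m interval — the pycnocline.

200–216 m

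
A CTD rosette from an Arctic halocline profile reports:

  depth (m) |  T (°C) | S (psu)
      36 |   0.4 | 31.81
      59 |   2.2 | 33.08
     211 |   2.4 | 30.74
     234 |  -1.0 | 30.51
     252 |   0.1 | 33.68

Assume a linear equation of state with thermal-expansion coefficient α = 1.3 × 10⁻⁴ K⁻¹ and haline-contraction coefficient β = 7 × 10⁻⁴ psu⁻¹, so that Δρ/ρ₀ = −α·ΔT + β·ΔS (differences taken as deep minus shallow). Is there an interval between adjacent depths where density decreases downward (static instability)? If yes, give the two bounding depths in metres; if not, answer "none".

59–211 m

Evaluate Δρ/ρ₀ = −αΔT + βΔS across each adjacent pair:
  36–59 m: −αΔT+βΔS = −(1.3 × 10⁻⁴)(+1.8)+(7 × 10⁻⁴)(+1.27) = 6.5 × 10⁻⁴ → stable
  59–211 m: −αΔT+βΔS = −(1.3 × 10⁻⁴)(+0.2)+(7 × 10⁻⁴)(-2.34) = -1.7 × 10⁻³ → UNSTABLE
  211–234 m: −αΔT+βΔS = −(1.3 × 10⁻⁴)(-3.4)+(7 × 10⁻⁴)(-0.23) = 2.8 × 10⁻⁴ → stable
  234–252 m: −αΔT+βΔS = −(1.3 × 10⁻⁴)(+1.1)+(7 × 10⁻⁴)(+3.17) = 2.1 × 10⁻³ → stable
The 59–211 m interval has Δρ < 0: lighter water underlies denser water.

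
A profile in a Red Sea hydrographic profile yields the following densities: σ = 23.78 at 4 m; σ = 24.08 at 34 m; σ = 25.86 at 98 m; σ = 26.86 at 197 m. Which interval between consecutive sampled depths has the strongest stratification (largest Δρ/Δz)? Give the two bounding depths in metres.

Compute the density gradient over each adjacent pair:
  4–34 m: Δρ/Δz = 0.30/30 = 0.010 kg m⁻⁴
  34–98 m: Δρ/Δz = 1.78/64 = 0.028 kg m⁻⁴
  98–197 m: Δρ/Δz = 1.00/99 = 0.010 kg m⁻⁴
The largest gradient is in the 34–98 m interval — the pycnocline.

34–98 m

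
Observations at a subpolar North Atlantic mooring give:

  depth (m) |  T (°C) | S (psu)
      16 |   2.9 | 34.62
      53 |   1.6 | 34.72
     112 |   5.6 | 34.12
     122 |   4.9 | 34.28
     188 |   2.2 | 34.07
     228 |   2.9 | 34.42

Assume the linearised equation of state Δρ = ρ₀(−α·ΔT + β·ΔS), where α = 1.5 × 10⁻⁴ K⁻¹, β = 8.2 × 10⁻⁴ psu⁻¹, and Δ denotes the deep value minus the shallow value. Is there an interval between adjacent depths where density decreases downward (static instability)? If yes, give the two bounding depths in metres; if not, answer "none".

Evaluate Δρ/ρ₀ = −αΔT + βΔS across each adjacent pair:
  16–53 m: −αΔT+βΔS = −(1.5 × 10⁻⁴)(-1.3)+(8.2 × 10⁻⁴)(+0.10) = 2.8 × 10⁻⁴ → stable
  53–112 m: −αΔT+βΔS = −(1.5 × 10⁻⁴)(+4.0)+(8.2 × 10⁻⁴)(-0.60) = -1.1 × 10⁻³ → UNSTABLE
  112–122 m: −αΔT+βΔS = −(1.5 × 10⁻⁴)(-0.7)+(8.2 × 10⁻⁴)(+0.16) = 2.4 × 10⁻⁴ → stable
  122–188 m: −αΔT+βΔS = −(1.5 × 10⁻⁴)(-2.7)+(8.2 × 10⁻⁴)(-0.21) = 2.3 × 10⁻⁴ → stable
  188–228 m: −αΔT+βΔS = −(1.5 × 10⁻⁴)(+0.7)+(8.2 × 10⁻⁴)(+0.35) = 1.8 × 10⁻⁴ → stable
The 53–112 m interval has Δρ < 0: lighter water underlies denser water.

53–112 m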